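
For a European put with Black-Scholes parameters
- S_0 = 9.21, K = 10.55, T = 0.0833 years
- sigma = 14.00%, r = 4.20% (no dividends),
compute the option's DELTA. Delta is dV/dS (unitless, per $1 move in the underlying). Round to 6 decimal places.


Answer: Delta = -0.999433

Derivation:
d1 = -3.2549535545; d2 = -3.2953599896
phi(d1) = 0.0019966193; exp(-qT) = 1.0000000000; exp(-rT) = 0.9965075130
N(-d1) = 0.9994329454
Delta = -exp(-qT) * N(-d1) = -1.0000000000 * 0.9994329454 = -0.999433


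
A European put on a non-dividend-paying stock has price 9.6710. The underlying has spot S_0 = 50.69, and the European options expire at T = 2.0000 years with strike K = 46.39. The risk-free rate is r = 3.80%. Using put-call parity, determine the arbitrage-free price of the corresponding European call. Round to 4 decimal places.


Put-call parity: C - P = S_0 * exp(-qT) - K * exp(-rT).
S_0 * exp(-qT) = 50.6900 * 1.00000000 = 50.69000000
K * exp(-rT) = 46.3900 * 0.92681621 = 42.99500382
C = P + S*exp(-qT) - K*exp(-rT)
C = 9.6710 + 50.69000000 - 42.99500382 = 17.3660

Answer: Call price = 17.3660


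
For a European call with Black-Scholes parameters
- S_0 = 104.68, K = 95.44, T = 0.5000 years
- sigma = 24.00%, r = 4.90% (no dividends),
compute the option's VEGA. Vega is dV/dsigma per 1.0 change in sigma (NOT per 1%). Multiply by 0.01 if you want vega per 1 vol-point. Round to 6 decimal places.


d1 = 0.7737533623; d2 = 0.6040477348
phi(d1) = 0.2957367241; exp(-qT) = 1.0000000000; exp(-rT) = 0.9757976889
Vega = S * exp(-qT) * phi(d1) * sqrt(T) = 104.6800 * 1.0000000000 * 0.2957367241 * 0.7071067812 = 21.890414

Answer: Vega = 21.890414


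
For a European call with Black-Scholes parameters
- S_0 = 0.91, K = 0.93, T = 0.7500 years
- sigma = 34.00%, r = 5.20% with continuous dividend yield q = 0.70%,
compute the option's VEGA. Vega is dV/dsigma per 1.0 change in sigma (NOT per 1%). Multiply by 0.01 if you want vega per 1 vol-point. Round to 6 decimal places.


d1 = 0.1880124625; d2 = -0.1064361748
phi(d1) = 0.3919531835; exp(-qT) = 0.9947637572; exp(-rT) = 0.9617507091
Vega = S * exp(-qT) * phi(d1) * sqrt(T) = 0.9100 * 0.9947637572 * 0.3919531835 * 0.8660254038 = 0.307274

Answer: Vega = 0.307274


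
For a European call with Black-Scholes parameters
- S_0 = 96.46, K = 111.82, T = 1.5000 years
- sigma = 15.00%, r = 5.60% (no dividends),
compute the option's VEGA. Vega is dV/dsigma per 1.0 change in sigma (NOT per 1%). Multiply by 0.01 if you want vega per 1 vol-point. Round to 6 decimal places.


d1 = -0.2552206153; d2 = -0.4389323461
phi(d1) = 0.3861585222; exp(-qT) = 1.0000000000; exp(-rT) = 0.9194312561
Vega = S * exp(-qT) * phi(d1) * sqrt(T) = 96.4600 * 1.0000000000 * 0.3861585222 * 1.2247448714 = 45.620339

Answer: Vega = 45.620339


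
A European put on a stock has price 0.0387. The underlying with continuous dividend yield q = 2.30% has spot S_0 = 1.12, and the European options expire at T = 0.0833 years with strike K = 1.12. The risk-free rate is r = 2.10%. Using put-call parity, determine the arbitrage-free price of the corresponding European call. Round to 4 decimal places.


Put-call parity: C - P = S_0 * exp(-qT) - K * exp(-rT).
S_0 * exp(-qT) = 1.1200 * 0.99808593 = 1.11785625
K * exp(-rT) = 1.1200 * 0.99825223 = 1.11804250
C = P + S*exp(-qT) - K*exp(-rT)
C = 0.0387 + 1.11785625 - 1.11804250 = 0.0385

Answer: Call price = 0.0385


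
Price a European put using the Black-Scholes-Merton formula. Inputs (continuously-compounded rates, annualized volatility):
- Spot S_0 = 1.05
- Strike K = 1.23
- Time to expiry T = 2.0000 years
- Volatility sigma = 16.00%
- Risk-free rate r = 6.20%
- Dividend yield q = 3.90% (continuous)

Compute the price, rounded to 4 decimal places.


Answer: Price = 0.1615

Derivation:
d1 = (ln(S/K) + (r - q + 0.5*sigma^2) * T) / (sigma * sqrt(T)) = -0.38282763
d2 = d1 - sigma * sqrt(T) = -0.60910180
exp(-rT) = 0.88337984; exp(-qT) = 0.92496443
P = K * exp(-rT) * N(-d2) - S_0 * exp(-qT) * N(-d1)
N(-d1) = 0.64907621; N(-d2) = 0.72877152
P = 1.2300 * 0.88337984 * 0.72877152 - 1.0500 * 0.92496443 * 0.64907621 = 0.1615


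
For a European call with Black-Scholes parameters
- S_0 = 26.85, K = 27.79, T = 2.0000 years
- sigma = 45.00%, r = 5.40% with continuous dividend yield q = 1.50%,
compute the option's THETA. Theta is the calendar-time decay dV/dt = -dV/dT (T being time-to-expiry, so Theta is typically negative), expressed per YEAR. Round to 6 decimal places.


d1 = 0.3866924640; d2 = -0.2497036390
phi(d1) = 0.3702028930; exp(-qT) = 0.9704455335; exp(-rT) = 0.8976275964
Theta = -S*exp(-qT)*phi(d1)*sigma/(2*sqrt(T)) - r*K*exp(-rT)*N(d2) + q*S*exp(-qT)*N(d1)
N(d1) = 0.6505080521; N(d2) = 0.4014082719; sqrt(T) = 1.4142135624
Term 1 = -26.8500 * 0.9704455335 * 0.3702028930 * 0.4500 / (2 * 1.4142135624) = -1.5346974945
Term 2 = -0.0540 * 27.7900 * 0.8976275964 * 0.4014082719 = -0.5407105214
Term 3 = 0.0150 * 26.8500 * 0.9704455335 * 0.6505080521 = 0.2542490807
Theta = -1.5346974945 + (-0.5407105214) + (0.2542490807) = -1.821159

Answer: Theta = -1.821159


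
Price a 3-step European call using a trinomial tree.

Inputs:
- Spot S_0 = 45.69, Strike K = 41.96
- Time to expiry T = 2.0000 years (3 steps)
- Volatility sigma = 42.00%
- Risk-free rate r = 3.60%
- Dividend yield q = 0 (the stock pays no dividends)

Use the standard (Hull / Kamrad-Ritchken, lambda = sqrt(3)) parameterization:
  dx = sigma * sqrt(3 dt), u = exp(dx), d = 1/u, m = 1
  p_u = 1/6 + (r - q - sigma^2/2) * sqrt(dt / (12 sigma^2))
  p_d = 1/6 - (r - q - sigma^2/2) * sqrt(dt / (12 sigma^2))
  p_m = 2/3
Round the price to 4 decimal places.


Answer: Price = V(0,0) = 13.1195

Derivation:
dt = T/N = 0.666667; dx = sigma*sqrt(3*dt) = 0.593970
u = exp(dx) = 1.811164; d = 1/u = 0.552131
p_u = 0.137372, p_m = 0.666667, p_d = 0.195961
Discount per step: exp(-r*dt) = 0.976286
Stock lattice S(k, j) with j the centered position index:
  k=0: S(0,+0) = 45.6900
  k=1: S(1,-1) = 25.2269; S(1,+0) = 45.6900; S(1,+1) = 82.7521
  k=2: S(2,-2) = 13.9285; S(2,-1) = 25.2269; S(2,+0) = 45.6900; S(2,+1) = 82.7521; S(2,+2) = 149.8776
  k=3: S(3,-3) = 7.6904; S(3,-2) = 13.9285; S(3,-1) = 25.2269; S(3,+0) = 45.6900; S(3,+1) = 82.7521; S(3,+2) = 149.8776; S(3,+3) = 271.4529
Terminal payoffs V(N, j) = max(S_T - K, 0):
  V(3,-3) = 0.000000; V(3,-2) = 0.000000; V(3,-1) = 0.000000; V(3,+0) = 3.730000; V(3,+1) = 40.792080; V(3,+2) = 107.917583; V(3,+3) = 229.492873
Backward induction: V(k, j) = exp(-r*dt) * [p_u * V(k+1, j+1) + p_m * V(k+1, j) + p_d * V(k+1, j-1)]
  V(2,-2) = exp(-r*dt) * [p_u*0.000000 + p_m*0.000000 + p_d*0.000000] = 0.000000
  V(2,-1) = exp(-r*dt) * [p_u*3.730000 + p_m*0.000000 + p_d*0.000000] = 0.500247
  V(2,+0) = exp(-r*dt) * [p_u*40.792080 + p_m*3.730000 + p_d*0.000000] = 7.898509
  V(2,+1) = exp(-r*dt) * [p_u*107.917583 + p_m*40.792080 + p_d*3.730000] = 41.736737
  V(2,+2) = exp(-r*dt) * [p_u*229.492873 + p_m*107.917583 + p_d*40.792080] = 108.821361
  V(1,-1) = exp(-r*dt) * [p_u*7.898509 + p_m*0.500247 + p_d*0.000000] = 1.384895
  V(1,+0) = exp(-r*dt) * [p_u*41.736737 + p_m*7.898509 + p_d*0.500247] = 10.834009
  V(1,+1) = exp(-r*dt) * [p_u*108.821361 + p_m*41.736737 + p_d*7.898509] = 43.270277
  V(0,+0) = exp(-r*dt) * [p_u*43.270277 + p_m*10.834009 + p_d*1.384895] = 13.119516


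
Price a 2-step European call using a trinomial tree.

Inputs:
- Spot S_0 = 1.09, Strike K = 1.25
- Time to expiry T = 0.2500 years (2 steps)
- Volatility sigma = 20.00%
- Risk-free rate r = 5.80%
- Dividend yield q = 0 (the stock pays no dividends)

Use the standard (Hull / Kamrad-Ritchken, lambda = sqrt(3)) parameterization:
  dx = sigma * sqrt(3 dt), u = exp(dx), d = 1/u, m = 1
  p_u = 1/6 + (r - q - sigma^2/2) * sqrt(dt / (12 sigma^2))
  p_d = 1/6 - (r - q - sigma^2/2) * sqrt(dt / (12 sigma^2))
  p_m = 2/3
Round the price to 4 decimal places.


Answer: Price = V(0,0) = 0.0049

Derivation:
dt = T/N = 0.125000; dx = sigma*sqrt(3*dt) = 0.122474
u = exp(dx) = 1.130290; d = 1/u = 0.884728
p_u = 0.186058, p_m = 0.666667, p_d = 0.147275
Discount per step: exp(-r*dt) = 0.992776
Stock lattice S(k, j) with j the centered position index:
  k=0: S(0,+0) = 1.0900
  k=1: S(1,-1) = 0.9644; S(1,+0) = 1.0900; S(1,+1) = 1.2320
  k=2: S(2,-2) = 0.8532; S(2,-1) = 0.9644; S(2,+0) = 1.0900; S(2,+1) = 1.2320; S(2,+2) = 1.3925
Terminal payoffs V(N, j) = max(S_T - K, 0):
  V(2,-2) = 0.000000; V(2,-1) = 0.000000; V(2,+0) = 0.000000; V(2,+1) = 0.000000; V(2,+2) = 0.142536
Backward induction: V(k, j) = exp(-r*dt) * [p_u * V(k+1, j+1) + p_m * V(k+1, j) + p_d * V(k+1, j-1)]
  V(1,-1) = exp(-r*dt) * [p_u*0.000000 + p_m*0.000000 + p_d*0.000000] = 0.000000
  V(1,+0) = exp(-r*dt) * [p_u*0.000000 + p_m*0.000000 + p_d*0.000000] = 0.000000
  V(1,+1) = exp(-r*dt) * [p_u*0.142536 + p_m*0.000000 + p_d*0.000000] = 0.026328
  V(0,+0) = exp(-r*dt) * [p_u*0.026328 + p_m*0.000000 + p_d*0.000000] = 0.004863


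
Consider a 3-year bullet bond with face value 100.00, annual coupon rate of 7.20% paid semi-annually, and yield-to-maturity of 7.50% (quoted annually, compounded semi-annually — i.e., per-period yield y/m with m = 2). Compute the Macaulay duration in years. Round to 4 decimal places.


Coupon per period c = face * coupon_rate / m = 3.600000
Periods per year m = 2; per-period yield y/m = 0.037500
Number of cashflows N = 6
Cashflows (t years, CF_t, discount factor 1/(1+y/m)^(m*t), PV):
  t = 0.5000: CF_t = 3.600000, DF = 0.963855, PV = 3.469880
  t = 1.0000: CF_t = 3.600000, DF = 0.929017, PV = 3.344462
  t = 1.5000: CF_t = 3.600000, DF = 0.895438, PV = 3.223578
  t = 2.0000: CF_t = 3.600000, DF = 0.863073, PV = 3.107063
  t = 2.5000: CF_t = 3.600000, DF = 0.831878, PV = 2.994760
  t = 3.0000: CF_t = 103.600000, DF = 0.801810, PV = 83.067497
Price P = sum_t PV_t = 99.207239
Macaulay numerator sum_t t * PV_t:
  t * PV_t at t = 0.5000: 1.734940
  t * PV_t at t = 1.0000: 3.344462
  t * PV_t at t = 1.5000: 4.835367
  t * PV_t at t = 2.0000: 6.214126
  t * PV_t at t = 2.5000: 7.486899
  t * PV_t at t = 3.0000: 249.202490
Macaulay duration D = (sum_t t * PV_t) / P = 272.818285 / 99.207239 = 2.749984

Answer: Macaulay duration = 2.7500 years


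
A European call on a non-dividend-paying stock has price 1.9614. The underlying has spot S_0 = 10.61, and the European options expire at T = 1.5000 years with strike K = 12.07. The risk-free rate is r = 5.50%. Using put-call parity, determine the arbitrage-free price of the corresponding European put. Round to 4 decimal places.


Put-call parity: C - P = S_0 * exp(-qT) - K * exp(-rT).
S_0 * exp(-qT) = 10.6100 * 1.00000000 = 10.61000000
K * exp(-rT) = 12.0700 * 0.92081144 = 11.11419405
P = C - S*exp(-qT) + K*exp(-rT)
P = 1.9614 - 10.61000000 + 11.11419405 = 2.4656

Answer: Put price = 2.4656


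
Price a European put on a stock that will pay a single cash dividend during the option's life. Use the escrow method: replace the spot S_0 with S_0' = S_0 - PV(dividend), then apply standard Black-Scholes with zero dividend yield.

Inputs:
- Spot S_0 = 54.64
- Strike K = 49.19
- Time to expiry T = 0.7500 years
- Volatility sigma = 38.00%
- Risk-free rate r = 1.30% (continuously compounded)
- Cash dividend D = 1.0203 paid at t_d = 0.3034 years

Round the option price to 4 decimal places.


Answer: Price = 4.5121

Derivation:
PV(D) = D * exp(-r * t_d) = 1.0203 * 0.99606357 = 1.01628366
S_0' = S_0 - PV(D) = 54.6400 - 1.01628366 = 53.62371634
d1 = (ln(S_0'/K) + (r + sigma^2/2)*T) / (sigma*sqrt(T)) = 0.45641389
d2 = d1 - sigma*sqrt(T) = 0.12732424
exp(-rT) = 0.99029738
N(-d1) = 0.32404619; N(-d2) = 0.44934189
P = K * exp(-rT) * N(-d2) - S_0' * N(-d1) = 49.1900 * 0.99029738 * 0.44934189 - 53.62371634 * 0.32404619 = 4.5121


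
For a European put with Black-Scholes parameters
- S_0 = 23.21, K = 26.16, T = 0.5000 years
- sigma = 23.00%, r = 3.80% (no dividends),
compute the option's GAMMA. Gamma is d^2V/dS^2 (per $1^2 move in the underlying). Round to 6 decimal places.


d1 = -0.5375444584; d2 = -0.7001790181
phi(d1) = 0.3452744898; exp(-qT) = 1.0000000000; exp(-rT) = 0.9811793622
Gamma = exp(-qT) * phi(d1) / (S * sigma * sqrt(T)) = 1.0000000000 * 0.3452744898 / (23.2100 * 0.2300 * 0.7071067812) = 0.091470

Answer: Gamma = 0.091470


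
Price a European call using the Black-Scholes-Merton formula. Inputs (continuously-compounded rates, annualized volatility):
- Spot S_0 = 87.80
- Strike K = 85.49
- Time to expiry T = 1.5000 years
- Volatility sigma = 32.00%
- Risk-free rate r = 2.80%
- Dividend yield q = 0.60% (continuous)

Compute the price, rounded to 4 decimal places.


Answer: Price = 15.7963

Derivation:
d1 = (ln(S/K) + (r - q + 0.5*sigma^2) * T) / (sigma * sqrt(T)) = 0.34819010
d2 = d1 - sigma * sqrt(T) = -0.04372826
exp(-rT) = 0.95886978; exp(-qT) = 0.99104038
C = S_0 * exp(-qT) * N(d1) - K * exp(-rT) * N(d2)
N(d1) = 0.63615129; N(d2) = 0.48256050
C = 87.8000 * 0.99104038 * 0.63615129 - 85.4900 * 0.95886978 * 0.48256050 = 15.7963


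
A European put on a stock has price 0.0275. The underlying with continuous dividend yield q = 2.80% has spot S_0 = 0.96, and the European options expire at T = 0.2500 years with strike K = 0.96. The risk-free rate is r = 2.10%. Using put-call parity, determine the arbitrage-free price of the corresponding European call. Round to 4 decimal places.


Answer: Call price = 0.0258

Derivation:
Put-call parity: C - P = S_0 * exp(-qT) - K * exp(-rT).
S_0 * exp(-qT) = 0.9600 * 0.99302444 = 0.95330347
K * exp(-rT) = 0.9600 * 0.99476376 = 0.95497321
C = P + S*exp(-qT) - K*exp(-rT)
C = 0.0275 + 0.95330347 - 0.95497321 = 0.0258


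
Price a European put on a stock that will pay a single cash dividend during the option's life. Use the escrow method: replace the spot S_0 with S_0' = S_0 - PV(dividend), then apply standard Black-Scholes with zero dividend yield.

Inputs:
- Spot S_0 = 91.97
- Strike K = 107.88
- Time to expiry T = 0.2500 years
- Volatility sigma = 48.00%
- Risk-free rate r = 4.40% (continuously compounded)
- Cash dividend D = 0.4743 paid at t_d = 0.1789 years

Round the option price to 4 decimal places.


PV(D) = D * exp(-r * t_d) = 0.4743 * 0.99215930 = 0.47058116
S_0' = S_0 - PV(D) = 91.9700 - 0.47058116 = 91.49941884
d1 = (ln(S_0'/K) + (r + sigma^2/2)*T) / (sigma*sqrt(T)) = -0.52036199
d2 = d1 - sigma*sqrt(T) = -0.76036199
exp(-rT) = 0.98906028
N(-d1) = 0.69859435; N(-d2) = 0.77648088
P = K * exp(-rT) * N(-d2) - S_0' * N(-d1) = 107.8800 * 0.98906028 * 0.77648088 - 91.49941884 * 0.69859435 = 18.9294

Answer: Price = 18.9294


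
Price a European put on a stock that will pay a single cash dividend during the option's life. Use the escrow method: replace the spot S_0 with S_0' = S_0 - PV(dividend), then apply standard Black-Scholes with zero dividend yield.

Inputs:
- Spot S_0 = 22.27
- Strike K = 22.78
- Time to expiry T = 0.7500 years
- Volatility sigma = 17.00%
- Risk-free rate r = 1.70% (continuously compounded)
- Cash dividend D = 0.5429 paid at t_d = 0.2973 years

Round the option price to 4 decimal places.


PV(D) = D * exp(-r * t_d) = 0.5429 * 0.99495865 = 0.54016305
S_0' = S_0 - PV(D) = 22.2700 - 0.54016305 = 21.72983695
d1 = (ln(S_0'/K) + (r + sigma^2/2)*T) / (sigma*sqrt(T)) = -0.16036187
d2 = d1 - sigma*sqrt(T) = -0.30758619
exp(-rT) = 0.98733094
N(-d1) = 0.56370199; N(-d2) = 0.62080139
P = K * exp(-rT) * N(-d2) - S_0' * N(-d1) = 22.7800 * 0.98733094 * 0.62080139 - 21.72983695 * 0.56370199 = 1.7135

Answer: Price = 1.7135


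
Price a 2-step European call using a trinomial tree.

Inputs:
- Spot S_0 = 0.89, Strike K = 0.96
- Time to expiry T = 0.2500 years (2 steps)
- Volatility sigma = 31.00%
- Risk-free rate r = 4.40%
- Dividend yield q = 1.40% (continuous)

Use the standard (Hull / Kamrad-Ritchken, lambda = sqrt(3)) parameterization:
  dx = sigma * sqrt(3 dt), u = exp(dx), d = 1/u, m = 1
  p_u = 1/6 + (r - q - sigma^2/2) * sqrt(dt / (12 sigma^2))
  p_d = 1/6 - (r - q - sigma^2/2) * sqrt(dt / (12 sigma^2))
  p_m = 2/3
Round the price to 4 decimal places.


Answer: Price = V(0,0) = 0.0333

Derivation:
dt = T/N = 0.125000; dx = sigma*sqrt(3*dt) = 0.189835
u = exp(dx) = 1.209051; d = 1/u = 0.827095
p_u = 0.160724, p_m = 0.666667, p_d = 0.172609
Discount per step: exp(-r*dt) = 0.994515
Stock lattice S(k, j) with j the centered position index:
  k=0: S(0,+0) = 0.8900
  k=1: S(1,-1) = 0.7361; S(1,+0) = 0.8900; S(1,+1) = 1.0761
  k=2: S(2,-2) = 0.6088; S(2,-1) = 0.7361; S(2,+0) = 0.8900; S(2,+1) = 1.0761; S(2,+2) = 1.3010
Terminal payoffs V(N, j) = max(S_T - K, 0):
  V(2,-2) = 0.000000; V(2,-1) = 0.000000; V(2,+0) = 0.000000; V(2,+1) = 0.116055; V(2,+2) = 0.341005
Backward induction: V(k, j) = exp(-r*dt) * [p_u * V(k+1, j+1) + p_m * V(k+1, j) + p_d * V(k+1, j-1)]
  V(1,-1) = exp(-r*dt) * [p_u*0.000000 + p_m*0.000000 + p_d*0.000000] = 0.000000
  V(1,+0) = exp(-r*dt) * [p_u*0.116055 + p_m*0.000000 + p_d*0.000000] = 0.018551
  V(1,+1) = exp(-r*dt) * [p_u*0.341005 + p_m*0.116055 + p_d*0.000000] = 0.131453
  V(0,+0) = exp(-r*dt) * [p_u*0.131453 + p_m*0.018551 + p_d*0.000000] = 0.033311


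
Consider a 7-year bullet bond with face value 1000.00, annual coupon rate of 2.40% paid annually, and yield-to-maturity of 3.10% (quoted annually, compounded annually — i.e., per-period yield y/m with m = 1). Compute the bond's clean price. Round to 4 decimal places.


Coupon per period c = face * coupon_rate / m = 24.000000
Periods per year m = 1; per-period yield y/m = 0.031000
Number of cashflows N = 7
Cashflows (t years, CF_t, discount factor 1/(1+y/m)^(m*t), PV):
  t = 1.0000: CF_t = 24.000000, DF = 0.969932, PV = 23.278371
  t = 2.0000: CF_t = 24.000000, DF = 0.940768, PV = 22.578439
  t = 3.0000: CF_t = 24.000000, DF = 0.912481, PV = 21.899553
  t = 4.0000: CF_t = 24.000000, DF = 0.885045, PV = 21.241079
  t = 5.0000: CF_t = 24.000000, DF = 0.858434, PV = 20.602405
  t = 6.0000: CF_t = 24.000000, DF = 0.832622, PV = 19.982934
  t = 7.0000: CF_t = 1024.000000, DF = 0.807587, PV = 826.969133
Price P = sum_t PV_t = 956.551913

Answer: Price = 956.5519


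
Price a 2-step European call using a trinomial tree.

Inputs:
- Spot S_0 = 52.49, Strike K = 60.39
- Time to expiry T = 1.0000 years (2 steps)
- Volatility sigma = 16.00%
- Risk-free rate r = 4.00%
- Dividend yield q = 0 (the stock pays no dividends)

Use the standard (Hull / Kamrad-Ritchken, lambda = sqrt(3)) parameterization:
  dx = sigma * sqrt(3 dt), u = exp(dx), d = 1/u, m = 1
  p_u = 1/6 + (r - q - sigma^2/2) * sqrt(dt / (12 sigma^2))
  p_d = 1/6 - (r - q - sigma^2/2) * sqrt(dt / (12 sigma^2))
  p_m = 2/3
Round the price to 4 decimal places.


Answer: Price = V(0,0) = 1.5667

Derivation:
dt = T/N = 0.500000; dx = sigma*sqrt(3*dt) = 0.195959
u = exp(dx) = 1.216477; d = 1/u = 0.822046
p_u = 0.201368, p_m = 0.666667, p_d = 0.131966
Discount per step: exp(-r*dt) = 0.980199
Stock lattice S(k, j) with j the centered position index:
  k=0: S(0,+0) = 52.4900
  k=1: S(1,-1) = 43.1492; S(1,+0) = 52.4900; S(1,+1) = 63.8529
  k=2: S(2,-2) = 35.4706; S(2,-1) = 43.1492; S(2,+0) = 52.4900; S(2,+1) = 63.8529; S(2,+2) = 77.6756
Terminal payoffs V(N, j) = max(S_T - K, 0):
  V(2,-2) = 0.000000; V(2,-1) = 0.000000; V(2,+0) = 0.000000; V(2,+1) = 3.462891; V(2,+2) = 17.285589
Backward induction: V(k, j) = exp(-r*dt) * [p_u * V(k+1, j+1) + p_m * V(k+1, j) + p_d * V(k+1, j-1)]
  V(1,-1) = exp(-r*dt) * [p_u*0.000000 + p_m*0.000000 + p_d*0.000000] = 0.000000
  V(1,+0) = exp(-r*dt) * [p_u*3.462891 + p_m*0.000000 + p_d*0.000000] = 0.683507
  V(1,+1) = exp(-r*dt) * [p_u*17.285589 + p_m*3.462891 + p_d*0.000000] = 5.674717
  V(0,+0) = exp(-r*dt) * [p_u*5.674717 + p_m*0.683507 + p_d*0.000000] = 1.566726


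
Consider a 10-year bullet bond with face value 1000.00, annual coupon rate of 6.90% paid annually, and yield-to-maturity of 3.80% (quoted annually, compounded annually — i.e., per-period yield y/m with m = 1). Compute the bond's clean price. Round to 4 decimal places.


Answer: Price = 1253.9599

Derivation:
Coupon per period c = face * coupon_rate / m = 69.000000
Periods per year m = 1; per-period yield y/m = 0.038000
Number of cashflows N = 10
Cashflows (t years, CF_t, discount factor 1/(1+y/m)^(m*t), PV):
  t = 1.0000: CF_t = 69.000000, DF = 0.963391, PV = 66.473988
  t = 2.0000: CF_t = 69.000000, DF = 0.928122, PV = 64.040451
  t = 3.0000: CF_t = 69.000000, DF = 0.894145, PV = 61.696003
  t = 4.0000: CF_t = 69.000000, DF = 0.861411, PV = 59.437383
  t = 5.0000: CF_t = 69.000000, DF = 0.829876, PV = 57.261448
  t = 6.0000: CF_t = 69.000000, DF = 0.799495, PV = 55.165171
  t = 7.0000: CF_t = 69.000000, DF = 0.770227, PV = 53.145637
  t = 8.0000: CF_t = 69.000000, DF = 0.742030, PV = 51.200036
  t = 9.0000: CF_t = 69.000000, DF = 0.714865, PV = 49.325660
  t = 10.0000: CF_t = 1069.000000, DF = 0.688694, PV = 736.214167
Price P = sum_t PV_t = 1253.959944


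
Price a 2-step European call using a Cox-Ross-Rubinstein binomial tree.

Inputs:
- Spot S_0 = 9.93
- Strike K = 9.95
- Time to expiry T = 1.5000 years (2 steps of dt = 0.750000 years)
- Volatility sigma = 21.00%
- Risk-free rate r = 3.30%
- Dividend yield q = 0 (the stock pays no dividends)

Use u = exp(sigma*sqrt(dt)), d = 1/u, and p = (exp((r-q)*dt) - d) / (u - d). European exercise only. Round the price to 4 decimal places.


dt = T/N = 0.750000
u = exp(sigma*sqrt(dt)) = 1.199453; d = 1/u = 0.833714
p = (exp((r-q)*dt) - d) / (u - d) = 0.523174
Discount per step: exp(-r*dt) = 0.975554
Stock lattice S(k, i) with i counting down-moves:
  k=0: S(0,0) = 9.9300
  k=1: S(1,0) = 11.9106; S(1,1) = 8.2788
  k=2: S(2,0) = 14.2862; S(2,1) = 9.9300; S(2,2) = 6.9021
Terminal payoffs V(N, i) = max(S_T - K, 0):
  V(2,0) = 4.336159; V(2,1) = 0.000000; V(2,2) = 0.000000
Backward induction: V(k, i) = exp(-r*dt) * [p * V(k+1, i) + (1-p) * V(k+1, i+1)].
  V(1,0) = exp(-r*dt) * [p*4.336159 + (1-p)*0.000000] = 2.213108
  V(1,1) = exp(-r*dt) * [p*0.000000 + (1-p)*0.000000] = 0.000000
  V(0,0) = exp(-r*dt) * [p*2.213108 + (1-p)*0.000000] = 1.129536

Answer: Price = V(0,0) = 1.1295


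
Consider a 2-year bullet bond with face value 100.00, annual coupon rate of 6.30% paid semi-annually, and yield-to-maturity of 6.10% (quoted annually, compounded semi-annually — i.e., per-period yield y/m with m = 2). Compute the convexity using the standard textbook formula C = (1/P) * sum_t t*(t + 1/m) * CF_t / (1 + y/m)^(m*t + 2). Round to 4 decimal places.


Coupon per period c = face * coupon_rate / m = 3.150000
Periods per year m = 2; per-period yield y/m = 0.030500
Number of cashflows N = 4
Cashflows (t years, CF_t, discount factor 1/(1+y/m)^(m*t), PV):
  t = 0.5000: CF_t = 3.150000, DF = 0.970403, PV = 3.056769
  t = 1.0000: CF_t = 3.150000, DF = 0.941681, PV = 2.966297
  t = 1.5000: CF_t = 3.150000, DF = 0.913810, PV = 2.878502
  t = 2.0000: CF_t = 103.150000, DF = 0.886764, PV = 91.469699
Price P = sum_t PV_t = 100.371266
Convexity numerator sum_t t*(t + 1/m) * CF_t / (1+y/m)^(m*t + 2):
  t = 0.5000: term = 1.439251
  t = 1.0000: term = 4.189960
  t = 1.5000: term = 8.131896
  t = 2.0000: term = 430.676584
Convexity = (1/P) * sum = 444.437691 / 100.371266 = 4.427937

Answer: Convexity = 4.4279


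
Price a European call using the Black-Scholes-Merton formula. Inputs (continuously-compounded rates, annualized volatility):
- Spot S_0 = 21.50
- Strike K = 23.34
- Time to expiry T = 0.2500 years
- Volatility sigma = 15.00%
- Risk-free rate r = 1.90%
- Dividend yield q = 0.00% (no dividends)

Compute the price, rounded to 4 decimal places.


Answer: Price = 0.1314

Derivation:
d1 = (ln(S/K) + (r - q + 0.5*sigma^2) * T) / (sigma * sqrt(T)) = -0.99404256
d2 = d1 - sigma * sqrt(T) = -1.06904256
exp(-rT) = 0.99526126; exp(-qT) = 1.00000000
C = S_0 * exp(-qT) * N(d1) - K * exp(-rT) * N(d2)
N(d1) = 0.16010107; N(d2) = 0.14252525
C = 21.5000 * 1.00000000 * 0.16010107 - 23.3400 * 0.99526126 * 0.14252525 = 0.1314


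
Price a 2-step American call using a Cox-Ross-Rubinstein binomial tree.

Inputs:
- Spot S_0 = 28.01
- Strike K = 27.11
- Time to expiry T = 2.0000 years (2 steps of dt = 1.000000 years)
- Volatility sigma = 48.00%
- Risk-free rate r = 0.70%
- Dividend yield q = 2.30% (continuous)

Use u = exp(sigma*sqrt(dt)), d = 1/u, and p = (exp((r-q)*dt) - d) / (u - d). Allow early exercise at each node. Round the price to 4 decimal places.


dt = T/N = 1.000000
u = exp(sigma*sqrt(dt)) = 1.616074; d = 1/u = 0.618783
p = (exp((r-q)*dt) - d) / (u - d) = 0.366336
Discount per step: exp(-r*dt) = 0.993024
Stock lattice S(k, i) with i counting down-moves:
  k=0: S(0,0) = 28.0100
  k=1: S(1,0) = 45.2662; S(1,1) = 17.3321
  k=2: S(2,0) = 73.1536; S(2,1) = 28.0100; S(2,2) = 10.7248
Terminal payoffs V(N, i) = max(S_T - K, 0):
  V(2,0) = 46.043618; V(2,1) = 0.900000; V(2,2) = 0.000000
Backward induction: V(k, i) = exp(-r*dt) * [p * V(k+1, i) + (1-p) * V(k+1, i+1)]; then take max(V_cont, immediate exercise) for American.
  V(1,0) = exp(-r*dt) * [p*46.043618 + (1-p)*0.900000] = 17.316109; exercise = 18.156244; V(1,0) = max -> 18.156244
  V(1,1) = exp(-r*dt) * [p*0.900000 + (1-p)*0.000000] = 0.327403; exercise = 0.000000; V(1,1) = max -> 0.327403
  V(0,0) = exp(-r*dt) * [p*18.156244 + (1-p)*0.327403] = 6.810911; exercise = 0.900000; V(0,0) = max -> 6.810911

Answer: Price = V(0,0) = 6.8109


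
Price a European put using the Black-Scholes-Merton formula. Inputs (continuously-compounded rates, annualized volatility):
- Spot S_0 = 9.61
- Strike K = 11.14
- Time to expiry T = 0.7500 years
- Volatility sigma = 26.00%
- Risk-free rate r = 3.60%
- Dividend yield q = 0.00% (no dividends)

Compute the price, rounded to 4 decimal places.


Answer: Price = 1.6613

Derivation:
d1 = (ln(S/K) + (r - q + 0.5*sigma^2) * T) / (sigma * sqrt(T)) = -0.42363303
d2 = d1 - sigma * sqrt(T) = -0.64879964
exp(-rT) = 0.97336124; exp(-qT) = 1.00000000
P = K * exp(-rT) * N(-d2) - S_0 * exp(-qT) * N(-d1)
N(-d1) = 0.66408327; N(-d2) = 0.74176605
P = 11.1400 * 0.97336124 * 0.74176605 - 9.6100 * 1.00000000 * 0.66408327 = 1.6613


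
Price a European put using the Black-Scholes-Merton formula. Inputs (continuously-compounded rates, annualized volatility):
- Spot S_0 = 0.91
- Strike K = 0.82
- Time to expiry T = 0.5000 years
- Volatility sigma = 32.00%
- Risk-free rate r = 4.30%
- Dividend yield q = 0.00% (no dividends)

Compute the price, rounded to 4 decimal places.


d1 = (ln(S/K) + (r - q + 0.5*sigma^2) * T) / (sigma * sqrt(T)) = 0.66839383
d2 = d1 - sigma * sqrt(T) = 0.44211966
exp(-rT) = 0.97872948; exp(-qT) = 1.00000000
P = K * exp(-rT) * N(-d2) - S_0 * exp(-qT) * N(-d1)
N(-d1) = 0.25194112; N(-d2) = 0.32920131
P = 0.8200 * 0.97872948 * 0.32920131 - 0.9100 * 1.00000000 * 0.25194112 = 0.0349

Answer: Price = 0.0349


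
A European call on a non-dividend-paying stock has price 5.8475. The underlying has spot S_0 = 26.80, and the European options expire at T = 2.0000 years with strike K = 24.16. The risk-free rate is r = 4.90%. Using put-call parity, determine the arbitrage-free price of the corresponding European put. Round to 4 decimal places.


Answer: Put price = 0.9521

Derivation:
Put-call parity: C - P = S_0 * exp(-qT) - K * exp(-rT).
S_0 * exp(-qT) = 26.8000 * 1.00000000 = 26.80000000
K * exp(-rT) = 24.1600 * 0.90664890 = 21.90463751
P = C - S*exp(-qT) + K*exp(-rT)
P = 5.8475 - 26.80000000 + 21.90463751 = 0.9521


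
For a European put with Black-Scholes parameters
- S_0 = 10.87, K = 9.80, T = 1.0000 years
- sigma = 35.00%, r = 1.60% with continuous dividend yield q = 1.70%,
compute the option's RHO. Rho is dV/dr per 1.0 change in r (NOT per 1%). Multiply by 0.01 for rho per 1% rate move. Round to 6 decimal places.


Answer: Rho = -4.368450

Derivation:
d1 = 0.4682123299; d2 = 0.1182123299
phi(d1) = 0.3575250226; exp(-qT) = 0.9831436846; exp(-rT) = 0.9841273201
N(-d2) = 0.4529497103
Rho = -K*T*exp(-rT)*N(-d2) = -9.8000 * 1.0000 * 0.9841273201 * 0.4529497103 = -4.368450


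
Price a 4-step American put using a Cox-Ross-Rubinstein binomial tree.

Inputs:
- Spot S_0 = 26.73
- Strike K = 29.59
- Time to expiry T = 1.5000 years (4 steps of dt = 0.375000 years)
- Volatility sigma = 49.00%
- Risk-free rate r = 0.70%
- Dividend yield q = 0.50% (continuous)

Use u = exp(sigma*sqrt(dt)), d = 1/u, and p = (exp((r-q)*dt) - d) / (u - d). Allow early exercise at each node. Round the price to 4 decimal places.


Answer: Price = V(0,0) = 8.1097

Derivation:
dt = T/N = 0.375000
u = exp(sigma*sqrt(dt)) = 1.349943; d = 1/u = 0.740772
p = (exp((r-q)*dt) - d) / (u - d) = 0.426774
Discount per step: exp(-r*dt) = 0.997378
Stock lattice S(k, i) with i counting down-moves:
  k=0: S(0,0) = 26.7300
  k=1: S(1,0) = 36.0840; S(1,1) = 19.8008
  k=2: S(2,0) = 48.7113; S(2,1) = 26.7300; S(2,2) = 14.6679
  k=3: S(3,0) = 65.7575; S(3,1) = 36.0840; S(3,2) = 19.8008; S(3,3) = 10.8656
  k=4: S(4,0) = 88.7689; S(4,1) = 48.7113; S(4,2) = 26.7300; S(4,3) = 14.6679; S(4,4) = 8.0489
Terminal payoffs V(N, i) = max(K - S_T, 0):
  V(4,0) = 0.000000; V(4,1) = 0.000000; V(4,2) = 2.860000; V(4,3) = 14.922098; V(4,4) = 21.541091
Backward induction: V(k, i) = exp(-r*dt) * [p * V(k+1, i) + (1-p) * V(k+1, i+1)]; then take max(V_cont, immediate exercise) for American.
  V(3,0) = exp(-r*dt) * [p*0.000000 + (1-p)*0.000000] = 0.000000; exercise = 0.000000; V(3,0) = max -> 0.000000
  V(3,1) = exp(-r*dt) * [p*0.000000 + (1-p)*2.860000] = 1.635129; exercise = 0.000000; V(3,1) = max -> 1.635129
  V(3,2) = exp(-r*dt) * [p*2.860000 + (1-p)*14.922098] = 9.748686; exercise = 9.789166; V(3,2) = max -> 9.789166
  V(3,3) = exp(-r*dt) * [p*14.922098 + (1-p)*21.541091] = 18.667212; exercise = 18.724430; V(3,3) = max -> 18.724430
  V(2,0) = exp(-r*dt) * [p*0.000000 + (1-p)*1.635129] = 0.934841; exercise = 0.000000; V(2,0) = max -> 0.934841
  V(2,1) = exp(-r*dt) * [p*1.635129 + (1-p)*9.789166] = 6.292696; exercise = 2.860000; V(2,1) = max -> 6.292696
  V(2,2) = exp(-r*dt) * [p*9.789166 + (1-p)*18.724430] = 14.872003; exercise = 14.922098; V(2,2) = max -> 14.922098
  V(1,0) = exp(-r*dt) * [p*0.934841 + (1-p)*6.292696] = 3.995602; exercise = 0.000000; V(1,0) = max -> 3.995602
  V(1,1) = exp(-r*dt) * [p*6.292696 + (1-p)*14.922098] = 11.209831; exercise = 9.789166; V(1,1) = max -> 11.209831
  V(0,0) = exp(-r*dt) * [p*3.995602 + (1-p)*11.209831] = 8.109671; exercise = 2.860000; V(0,0) = max -> 8.109671


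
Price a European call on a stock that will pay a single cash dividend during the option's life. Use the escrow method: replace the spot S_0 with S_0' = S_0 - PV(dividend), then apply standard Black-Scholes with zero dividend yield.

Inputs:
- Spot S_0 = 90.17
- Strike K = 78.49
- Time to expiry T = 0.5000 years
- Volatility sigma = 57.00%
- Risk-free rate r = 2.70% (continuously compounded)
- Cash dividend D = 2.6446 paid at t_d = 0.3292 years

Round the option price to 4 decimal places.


Answer: Price = 18.8278

Derivation:
PV(D) = D * exp(-r * t_d) = 2.6446 * 0.99115099 = 2.62119790
S_0' = S_0 - PV(D) = 90.1700 - 2.62119790 = 87.54880210
d1 = (ln(S_0'/K) + (r + sigma^2/2)*T) / (sigma*sqrt(T)) = 0.50601590
d2 = d1 - sigma*sqrt(T) = 0.10296504
exp(-rT) = 0.98659072
N(d1) = 0.69357726; N(d2) = 0.54100464
C = S_0' * N(d1) - K * exp(-rT) * N(d2) = 87.54880210 * 0.69357726 - 78.4900 * 0.98659072 * 0.54100464 = 18.8278


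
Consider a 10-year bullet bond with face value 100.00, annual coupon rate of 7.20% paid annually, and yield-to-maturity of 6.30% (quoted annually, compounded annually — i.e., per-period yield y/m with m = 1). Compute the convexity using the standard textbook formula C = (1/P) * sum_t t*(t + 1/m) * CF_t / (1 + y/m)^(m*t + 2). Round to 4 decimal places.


Answer: Convexity = 66.1351

Derivation:
Coupon per period c = face * coupon_rate / m = 7.200000
Periods per year m = 1; per-period yield y/m = 0.063000
Number of cashflows N = 10
Cashflows (t years, CF_t, discount factor 1/(1+y/m)^(m*t), PV):
  t = 1.0000: CF_t = 7.200000, DF = 0.940734, PV = 6.773283
  t = 2.0000: CF_t = 7.200000, DF = 0.884980, PV = 6.371856
  t = 3.0000: CF_t = 7.200000, DF = 0.832531, PV = 5.994220
  t = 4.0000: CF_t = 7.200000, DF = 0.783190, PV = 5.638966
  t = 5.0000: CF_t = 7.200000, DF = 0.736773, PV = 5.304765
  t = 6.0000: CF_t = 7.200000, DF = 0.693107, PV = 4.990372
  t = 7.0000: CF_t = 7.200000, DF = 0.652029, PV = 4.694611
  t = 8.0000: CF_t = 7.200000, DF = 0.613386, PV = 4.416379
  t = 9.0000: CF_t = 7.200000, DF = 0.577033, PV = 4.154637
  t = 10.0000: CF_t = 107.200000, DF = 0.542834, PV = 58.191847
Price P = sum_t PV_t = 106.530937
Convexity numerator sum_t t*(t + 1/m) * CF_t / (1+y/m)^(m*t + 2):
  t = 1.0000: term = 11.988441
  t = 2.0000: term = 33.833793
  t = 3.0000: term = 63.657184
  t = 4.0000: term = 99.807437
  t = 5.0000: term = 140.838341
  t = 6.0000: term = 185.487937
  t = 7.0000: term = 232.659689
  t = 8.0000: term = 281.405349
  t = 9.0000: term = 330.909394
  t = 10.0000: term = 5664.848456
Convexity = (1/P) * sum = 7045.436019 / 106.530937 = 66.135117


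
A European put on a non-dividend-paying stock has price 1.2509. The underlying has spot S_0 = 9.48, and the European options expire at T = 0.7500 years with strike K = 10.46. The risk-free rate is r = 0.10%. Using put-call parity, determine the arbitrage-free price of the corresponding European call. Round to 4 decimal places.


Put-call parity: C - P = S_0 * exp(-qT) - K * exp(-rT).
S_0 * exp(-qT) = 9.4800 * 1.00000000 = 9.48000000
K * exp(-rT) = 10.4600 * 0.99925028 = 10.45215794
C = P + S*exp(-qT) - K*exp(-rT)
C = 1.2509 + 9.48000000 - 10.45215794 = 0.2787

Answer: Call price = 0.2787


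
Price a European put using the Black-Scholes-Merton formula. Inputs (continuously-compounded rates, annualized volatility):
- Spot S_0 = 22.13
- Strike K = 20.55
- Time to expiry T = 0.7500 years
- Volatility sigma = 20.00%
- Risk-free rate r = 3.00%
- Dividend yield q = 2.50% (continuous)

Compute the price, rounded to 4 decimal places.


d1 = (ln(S/K) + (r - q + 0.5*sigma^2) * T) / (sigma * sqrt(T)) = 0.53591507
d2 = d1 - sigma * sqrt(T) = 0.36270999
exp(-rT) = 0.97775124; exp(-qT) = 0.98142469
P = K * exp(-rT) * N(-d2) - S_0 * exp(-qT) * N(-d1)
N(-d1) = 0.29600862; N(-d2) = 0.35841077
P = 20.5500 * 0.97775124 * 0.35841077 - 22.1300 * 0.98142469 * 0.29600862 = 0.7725

Answer: Price = 0.7725


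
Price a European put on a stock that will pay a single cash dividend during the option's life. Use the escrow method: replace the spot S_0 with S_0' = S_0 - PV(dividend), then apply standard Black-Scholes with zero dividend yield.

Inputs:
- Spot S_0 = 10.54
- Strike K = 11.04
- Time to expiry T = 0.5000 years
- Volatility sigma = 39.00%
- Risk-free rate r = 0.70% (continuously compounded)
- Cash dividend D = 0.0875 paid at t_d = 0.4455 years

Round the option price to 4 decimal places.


PV(D) = D * exp(-r * t_d) = 0.0875 * 0.99688636 = 0.08722756
S_0' = S_0 - PV(D) = 10.5400 - 0.08722756 = 10.45277244
d1 = (ln(S_0'/K) + (r + sigma^2/2)*T) / (sigma*sqrt(T)) = -0.04762198
d2 = d1 - sigma*sqrt(T) = -0.32339363
exp(-rT) = 0.99650612
N(-d1) = 0.51899124; N(-d2) = 0.62680142
P = K * exp(-rT) * N(-d2) - S_0' * N(-d1) = 11.0400 * 0.99650612 * 0.62680142 - 10.45277244 * 0.51899124 = 1.4708

Answer: Price = 1.4708


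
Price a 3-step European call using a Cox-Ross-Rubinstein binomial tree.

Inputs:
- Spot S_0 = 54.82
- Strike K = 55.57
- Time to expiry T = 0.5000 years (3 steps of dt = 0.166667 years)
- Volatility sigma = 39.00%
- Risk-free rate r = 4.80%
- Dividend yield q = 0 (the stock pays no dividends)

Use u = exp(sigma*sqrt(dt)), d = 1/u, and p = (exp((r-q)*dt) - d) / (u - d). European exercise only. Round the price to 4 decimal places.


Answer: Price = V(0,0) = 6.7575

Derivation:
dt = T/N = 0.166667
u = exp(sigma*sqrt(dt)) = 1.172592; d = 1/u = 0.852811
p = (exp((r-q)*dt) - d) / (u - d) = 0.485397
Discount per step: exp(-r*dt) = 0.992032
Stock lattice S(k, i) with i counting down-moves:
  k=0: S(0,0) = 54.8200
  k=1: S(1,0) = 64.2815; S(1,1) = 46.7511
  k=2: S(2,0) = 75.3760; S(2,1) = 54.8200; S(2,2) = 39.8699
  k=3: S(3,0) = 88.3853; S(3,1) = 64.2815; S(3,2) = 46.7511; S(3,3) = 34.0015
Terminal payoffs V(N, i) = max(S_T - K, 0):
  V(3,0) = 32.815293; V(3,1) = 8.711503; V(3,2) = 0.000000; V(3,3) = 0.000000
Backward induction: V(k, i) = exp(-r*dt) * [p * V(k+1, i) + (1-p) * V(k+1, i+1)].
  V(2,0) = exp(-r*dt) * [p*32.815293 + (1-p)*8.711503] = 20.248774
  V(2,1) = exp(-r*dt) * [p*8.711503 + (1-p)*0.000000] = 4.194845
  V(2,2) = exp(-r*dt) * [p*0.000000 + (1-p)*0.000000] = 0.000000
  V(1,0) = exp(-r*dt) * [p*20.248774 + (1-p)*4.194845] = 11.891860
  V(1,1) = exp(-r*dt) * [p*4.194845 + (1-p)*0.000000] = 2.019942
  V(0,0) = exp(-r*dt) * [p*11.891860 + (1-p)*2.019942] = 6.757466


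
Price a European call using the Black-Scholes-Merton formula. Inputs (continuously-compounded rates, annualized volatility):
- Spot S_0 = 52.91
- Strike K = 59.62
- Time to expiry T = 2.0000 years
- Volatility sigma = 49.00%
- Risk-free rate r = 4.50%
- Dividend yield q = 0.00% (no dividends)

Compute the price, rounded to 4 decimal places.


d1 = (ln(S/K) + (r - q + 0.5*sigma^2) * T) / (sigma * sqrt(T)) = 0.30405775
d2 = d1 - sigma * sqrt(T) = -0.38890690
exp(-rT) = 0.91393119; exp(-qT) = 1.00000000
C = S_0 * exp(-qT) * N(d1) - K * exp(-rT) * N(d2)
N(d1) = 0.61945805; N(d2) = 0.34867251
C = 52.9100 * 1.00000000 * 0.61945805 - 59.6200 * 0.91393119 * 0.34867251 = 13.7769

Answer: Price = 13.7769


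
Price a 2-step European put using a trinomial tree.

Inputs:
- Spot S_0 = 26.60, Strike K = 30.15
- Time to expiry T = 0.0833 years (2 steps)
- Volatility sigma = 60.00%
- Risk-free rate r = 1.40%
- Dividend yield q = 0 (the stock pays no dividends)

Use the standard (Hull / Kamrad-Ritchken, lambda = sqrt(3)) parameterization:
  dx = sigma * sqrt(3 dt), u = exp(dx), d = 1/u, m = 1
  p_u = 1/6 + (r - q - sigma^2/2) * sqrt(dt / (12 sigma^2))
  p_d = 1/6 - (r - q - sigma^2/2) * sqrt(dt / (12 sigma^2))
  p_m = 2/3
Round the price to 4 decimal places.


dt = T/N = 0.041650; dx = sigma*sqrt(3*dt) = 0.212090
u = exp(dx) = 1.236259; d = 1/u = 0.808892
p_u = 0.150367, p_m = 0.666667, p_d = 0.182966
Discount per step: exp(-r*dt) = 0.999417
Stock lattice S(k, j) with j the centered position index:
  k=0: S(0,+0) = 26.6000
  k=1: S(1,-1) = 21.5165; S(1,+0) = 26.6000; S(1,+1) = 32.8845
  k=2: S(2,-2) = 17.4046; S(2,-1) = 21.5165; S(2,+0) = 26.6000; S(2,+1) = 32.8845; S(2,+2) = 40.6537
Terminal payoffs V(N, j) = max(K - S_T, 0):
  V(2,-2) = 12.745444; V(2,-1) = 8.633467; V(2,+0) = 3.550000; V(2,+1) = 0.000000; V(2,+2) = 0.000000
Backward induction: V(k, j) = exp(-r*dt) * [p_u * V(k+1, j+1) + p_m * V(k+1, j) + p_d * V(k+1, j-1)]
  V(1,-1) = exp(-r*dt) * [p_u*3.550000 + p_m*8.633467 + p_d*12.745444] = 8.616407
  V(1,+0) = exp(-r*dt) * [p_u*0.000000 + p_m*3.550000 + p_d*8.633467] = 3.943998
  V(1,+1) = exp(-r*dt) * [p_u*0.000000 + p_m*0.000000 + p_d*3.550000] = 0.649151
  V(0,+0) = exp(-r*dt) * [p_u*0.649151 + p_m*3.943998 + p_d*8.616407] = 4.300946

Answer: Price = V(0,0) = 4.3009


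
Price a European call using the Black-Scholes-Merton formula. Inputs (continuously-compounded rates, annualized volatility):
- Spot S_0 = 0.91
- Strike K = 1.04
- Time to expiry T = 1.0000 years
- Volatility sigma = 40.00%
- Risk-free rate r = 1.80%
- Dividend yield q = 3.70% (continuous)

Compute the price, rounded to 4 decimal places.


d1 = (ln(S/K) + (r - q + 0.5*sigma^2) * T) / (sigma * sqrt(T)) = -0.18132848
d2 = d1 - sigma * sqrt(T) = -0.58132848
exp(-rT) = 0.98216103; exp(-qT) = 0.96367614
C = S_0 * exp(-qT) * N(d1) - K * exp(-rT) * N(d2)
N(d1) = 0.42805488; N(d2) = 0.28050954
C = 0.9100 * 0.96367614 * 0.42805488 - 1.0400 * 0.98216103 * 0.28050954 = 0.0889

Answer: Price = 0.0889


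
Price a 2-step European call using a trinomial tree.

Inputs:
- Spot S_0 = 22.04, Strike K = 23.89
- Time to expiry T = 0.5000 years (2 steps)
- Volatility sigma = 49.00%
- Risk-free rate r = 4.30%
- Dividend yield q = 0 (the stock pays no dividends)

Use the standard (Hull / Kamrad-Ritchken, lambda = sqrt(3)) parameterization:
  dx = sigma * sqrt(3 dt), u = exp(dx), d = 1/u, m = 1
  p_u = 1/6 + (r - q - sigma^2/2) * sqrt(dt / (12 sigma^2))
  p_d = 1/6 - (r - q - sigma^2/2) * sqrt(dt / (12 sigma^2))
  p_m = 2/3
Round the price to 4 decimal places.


dt = T/N = 0.250000; dx = sigma*sqrt(3*dt) = 0.424352
u = exp(dx) = 1.528600; d = 1/u = 0.654193
p_u = 0.143970, p_m = 0.666667, p_d = 0.189363
Discount per step: exp(-r*dt) = 0.989308
Stock lattice S(k, j) with j the centered position index:
  k=0: S(0,+0) = 22.0400
  k=1: S(1,-1) = 14.4184; S(1,+0) = 22.0400; S(1,+1) = 33.6903
  k=2: S(2,-2) = 9.4324; S(2,-1) = 14.4184; S(2,+0) = 22.0400; S(2,+1) = 33.6903; S(2,+2) = 51.4991
Terminal payoffs V(N, j) = max(S_T - K, 0):
  V(2,-2) = 0.000000; V(2,-1) = 0.000000; V(2,+0) = 0.000000; V(2,+1) = 9.800350; V(2,+2) = 27.609077
Backward induction: V(k, j) = exp(-r*dt) * [p_u * V(k+1, j+1) + p_m * V(k+1, j) + p_d * V(k+1, j-1)]
  V(1,-1) = exp(-r*dt) * [p_u*0.000000 + p_m*0.000000 + p_d*0.000000] = 0.000000
  V(1,+0) = exp(-r*dt) * [p_u*9.800350 + p_m*0.000000 + p_d*0.000000] = 1.395873
  V(1,+1) = exp(-r*dt) * [p_u*27.609077 + p_m*9.800350 + p_d*0.000000] = 10.396093
  V(0,+0) = exp(-r*dt) * [p_u*10.396093 + p_m*1.395873 + p_d*0.000000] = 2.401357

Answer: Price = V(0,0) = 2.4014
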